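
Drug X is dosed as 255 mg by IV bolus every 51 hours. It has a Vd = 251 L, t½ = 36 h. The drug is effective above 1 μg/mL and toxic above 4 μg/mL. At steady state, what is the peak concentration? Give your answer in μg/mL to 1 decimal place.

1.6 μg/mL

Over one 51-h interval, 51/36 ≈ 1.4167 half-lives elapse, leaving f ≈ 0.3746 of each dose.
Accumulation ratio R = 1/(1 − f) ≈ 1/0.6254 ≈ 1.5990.
Single-dose peak C₀ = D/Vd = 255/251 ≈ 1.016 μg/mL.
Cmax,ss = C₀/(1 − f) ≈ 1.016/0.6254 ≈ 1.625 μg/mL.
Peak 1.6 μg/mL vs MTC 4 μg/mL: below toxic threshold.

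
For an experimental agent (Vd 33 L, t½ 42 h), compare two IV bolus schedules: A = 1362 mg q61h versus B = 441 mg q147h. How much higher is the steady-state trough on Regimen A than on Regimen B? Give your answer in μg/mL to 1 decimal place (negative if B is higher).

Regimen A: f = (1/2)^(61/42) ≈ 0.3654; Cmin,ss = (1362/33)·f/(1−f) ≈ 23.765 μg/mL.
Regimen B: f = (1/2)^(147/42) ≈ 0.0884; Cmin,ss = (441/33)·f/(1−f) ≈ 1.296 μg/mL.
Difference ≈ 23.765 − 1.296 ≈ 22.469 μg/mL.

22.5 μg/mL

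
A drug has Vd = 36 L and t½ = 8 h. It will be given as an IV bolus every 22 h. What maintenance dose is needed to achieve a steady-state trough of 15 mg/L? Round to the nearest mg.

3093 mg

τ/t½ = 22/8 ≈ 2.75, so f = (1/2)^(22/8) ≈ 0.148651.
Cmin,ss = (D/Vd)·f/(1−f), so D = Cmin,ss·Vd·(1−f)/f.
D = 15 × 36 × (1−f)/f ≈ 15 × 36 × 5.72717 ≈ 3092.67 mg.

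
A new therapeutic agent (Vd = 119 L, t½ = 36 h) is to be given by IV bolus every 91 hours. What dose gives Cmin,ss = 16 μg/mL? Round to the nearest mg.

9076 mg

τ/t½ = 91/36 ≈ 2.5278, so f = (1/2)^(91/36) ≈ 0.173406.
Cmin,ss = (D/Vd)·f/(1−f), so D = Cmin,ss·Vd·(1−f)/f.
D = 16 × 119 × (1−f)/f ≈ 16 × 119 × 4.76681 ≈ 9076.01 mg.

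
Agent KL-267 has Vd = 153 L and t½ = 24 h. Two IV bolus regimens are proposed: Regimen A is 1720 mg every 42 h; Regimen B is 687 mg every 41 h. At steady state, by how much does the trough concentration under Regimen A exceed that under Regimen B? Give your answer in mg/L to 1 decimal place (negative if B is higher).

Regimen A: f = (1/2)^(42/24) ≈ 0.2973; Cmin,ss = (1720/153)·f/(1−f) ≈ 4.756 mg/L.
Regimen B: f = (1/2)^(41/24) ≈ 0.3060; Cmin,ss = (687/153)·f/(1−f) ≈ 1.980 mg/L.
Difference ≈ 4.756 − 1.980 ≈ 2.776 mg/L.

2.8 mg/L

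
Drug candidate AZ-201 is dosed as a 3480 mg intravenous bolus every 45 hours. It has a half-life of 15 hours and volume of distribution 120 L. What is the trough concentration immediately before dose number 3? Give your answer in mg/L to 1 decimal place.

f = (1/2)^(τ/t½) = (1/2)^(45/15) ≈ 0.1250.
C₀ = D/Vd = 3480/120 ≈ 29.000 mg/L.
Before the 3rd dose, 2 doses have been given. Superposition: Cmin = C₀·(f + f²).
≈ 29.000 × (0.1250 + 0.0156) ≈ 29.000 × 0.1406 ≈ 4.077 mg/L.

4.1 mg/L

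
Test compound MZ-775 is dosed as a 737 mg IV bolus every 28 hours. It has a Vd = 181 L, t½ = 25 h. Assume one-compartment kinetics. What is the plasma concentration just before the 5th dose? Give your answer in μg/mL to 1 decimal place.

3.3 μg/mL

f = (1/2)^(τ/t½) = (1/2)^(28/25) ≈ 0.4601.
C₀ = D/Vd = 737/181 ≈ 4.072 μg/mL.
Before the 5th dose, 4 doses have been given. Superposition: Cmin = C₀·(f + f² + … + f^4).
≈ 4.072 × (0.4601 + 0.2117 + 0.0974 + 0.0448) ≈ 4.072 × 0.8140 ≈ 3.315 μg/mL.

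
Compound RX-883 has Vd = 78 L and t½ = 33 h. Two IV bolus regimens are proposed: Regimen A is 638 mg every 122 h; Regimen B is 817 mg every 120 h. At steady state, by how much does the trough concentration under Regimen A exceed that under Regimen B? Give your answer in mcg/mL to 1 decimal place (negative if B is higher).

-0.2 mcg/mL

Regimen A: f = (1/2)^(122/33) ≈ 0.0771; Cmin,ss = (638/78)·f/(1−f) ≈ 0.683 mcg/mL.
Regimen B: f = (1/2)^(120/33) ≈ 0.0804; Cmin,ss = (817/78)·f/(1−f) ≈ 0.916 mcg/mL.
Difference ≈ 0.683 − 0.916 ≈ -0.233 mcg/mL.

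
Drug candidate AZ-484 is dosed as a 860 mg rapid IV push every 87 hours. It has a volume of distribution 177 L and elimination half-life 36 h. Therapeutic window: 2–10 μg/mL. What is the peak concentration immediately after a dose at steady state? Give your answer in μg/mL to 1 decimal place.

τ/t½ = 87/36 ≈ 2.4167, so fraction remaining f = (1/2)^(87/36) ≈ 0.1873.
At steady state, accumulation factor R = 1/(1 − e^(−kτ)) ≈ 1.2305.
Single-dose peak C₀ = D/Vd = 860/177 ≈ 4.859 μg/mL.
Cmax,ss = C₀/(1 − f) ≈ 4.859/0.8127 ≈ 5.979 μg/mL.
Peak 6.0 μg/mL vs MTC 10 μg/mL: below toxic threshold.

6.0 μg/mL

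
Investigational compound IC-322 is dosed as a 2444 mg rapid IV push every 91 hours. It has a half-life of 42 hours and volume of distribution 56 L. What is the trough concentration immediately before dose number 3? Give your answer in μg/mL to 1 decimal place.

11.9 μg/mL

f = (1/2)^(τ/t½) = (1/2)^(91/42) ≈ 0.2227.
C₀ = D/Vd = 2444/56 ≈ 43.643 μg/mL.
Before the 3rd dose, 2 doses have been given. Superposition: Cmin = C₀·(f + f²).
≈ 43.643 × (0.2227 + 0.0496) ≈ 43.643 × 0.2723 ≈ 11.884 μg/mL.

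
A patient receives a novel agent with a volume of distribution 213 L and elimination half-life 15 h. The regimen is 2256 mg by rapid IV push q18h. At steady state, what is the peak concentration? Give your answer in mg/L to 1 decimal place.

k = ln2/t½ = ln2/15 ≈ 0.046210 h⁻¹; fraction remaining f = e^(−kτ) = e^(−0.046210×18) ≈ 0.4353.
At steady state, accumulation factor R = 1/(1 − e^(−kτ)) ≈ 1.7709.
Single-dose peak C₀ = D/Vd = 2256/213 ≈ 10.592 mg/L.
Steady-state peak Cmax,ss = C₀·R ≈ 10.592 × 1.7709 ≈ 18.757 mg/L.

18.8 mg/L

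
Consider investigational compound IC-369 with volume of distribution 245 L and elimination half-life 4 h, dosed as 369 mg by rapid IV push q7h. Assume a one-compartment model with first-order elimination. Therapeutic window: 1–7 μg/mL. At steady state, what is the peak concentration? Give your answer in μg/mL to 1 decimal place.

2.1 μg/mL

Over one 7-h interval, 7/4 ≈ 1.75 half-lives elapse, leaving f ≈ 0.2973 of each dose.
At steady state, accumulation factor R = 1/(1 − e^(−kτ)) ≈ 1.4231.
Single-dose peak C₀ = D/Vd = 369/245 ≈ 1.506 μg/mL.
Cmax,ss = C₀/(1 − f) ≈ 1.506/0.7027 ≈ 2.143 μg/mL.
Peak 2.1 μg/mL vs MTC 7 μg/mL: below toxic threshold.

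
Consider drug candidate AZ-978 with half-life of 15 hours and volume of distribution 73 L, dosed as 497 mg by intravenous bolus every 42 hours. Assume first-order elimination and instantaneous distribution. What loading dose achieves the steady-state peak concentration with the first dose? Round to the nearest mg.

580 mg

f = (1/2)^(42/15) ≈ 0.143587; accumulation ratio R = 1/(1−f) ≈ 1.16766.
Loading dose to hit Cmax,ss on first dose: D_load = D_maint·R ≈ 497 × 1.16766 ≈ 580.33 mg.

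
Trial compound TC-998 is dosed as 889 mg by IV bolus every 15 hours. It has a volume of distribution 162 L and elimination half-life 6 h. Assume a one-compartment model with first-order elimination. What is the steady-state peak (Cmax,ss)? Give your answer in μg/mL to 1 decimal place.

6.7 μg/mL

Over one 15-h interval, 15/6 ≈ 2.5 half-lives elapse, leaving f ≈ 0.1768 of each dose.
At steady state, accumulation factor R = 1/(1 − e^(−kτ)) ≈ 1.2148.
Each bolus raises the concentration by D/Vd = 889/162 ≈ 5.488 μg/mL.
Steady-state peak Cmax,ss = C₀·R ≈ 5.488 × 1.2148 ≈ 6.667 μg/mL.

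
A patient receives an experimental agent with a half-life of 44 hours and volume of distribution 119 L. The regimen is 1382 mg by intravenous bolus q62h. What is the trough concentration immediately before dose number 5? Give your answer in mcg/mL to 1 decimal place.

f = (1/2)^(τ/t½) = (1/2)^(62/44) ≈ 0.3765.
C₀ = D/Vd = 1382/119 ≈ 11.613 mcg/mL.
Before the 5th dose, 4 doses have been given. Superposition: Cmin = C₀·(f + f² + … + f^4).
≈ 11.613 × (0.3765 + 0.1418 + 0.0534 + 0.0201) ≈ 11.613 × 0.5918 ≈ 6.873 mcg/mL.

6.9 mcg/mL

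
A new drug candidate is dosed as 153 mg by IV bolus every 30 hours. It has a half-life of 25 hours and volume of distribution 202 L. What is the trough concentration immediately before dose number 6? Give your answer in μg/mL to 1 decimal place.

f = (1/2)^(τ/t½) = (1/2)^(30/25) ≈ 0.4353.
C₀ = D/Vd = 153/202 ≈ 0.757 μg/mL.
Before the 6th dose, 5 doses have been given. Superposition: Cmin = C₀·(f + f² + … + f^5).
≈ 0.757 × (0.4353 + 0.1895 + 0.0825 + 0.0359 + 0.0156) ≈ 0.757 × 0.7588 ≈ 0.574 μg/mL.

0.6 μg/mL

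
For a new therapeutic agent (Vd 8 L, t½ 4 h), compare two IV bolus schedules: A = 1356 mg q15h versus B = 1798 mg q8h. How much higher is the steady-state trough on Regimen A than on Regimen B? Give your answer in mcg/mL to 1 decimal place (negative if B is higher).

-61.3 mcg/mL

Regimen A: f = (1/2)^(15/4) ≈ 0.0743; Cmin,ss = (1356/8)·f/(1−f) ≈ 13.605 mcg/mL.
Regimen B: f = (1/2)^(8/4) ≈ 0.2500; Cmin,ss = (1798/8)·f/(1−f) ≈ 74.917 mcg/mL.
Difference ≈ 13.605 − 74.917 ≈ -61.312 mcg/mL.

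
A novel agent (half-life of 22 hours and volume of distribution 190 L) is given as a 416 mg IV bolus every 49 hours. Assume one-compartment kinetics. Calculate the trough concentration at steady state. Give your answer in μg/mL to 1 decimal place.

Over one 49-h interval, 49/22 ≈ 2.2273 half-lives elapse, leaving f ≈ 0.2136 of each dose.
Each bolus raises the concentration by D/Vd = 416/190 ≈ 2.189 μg/mL.
Steady-state trough Cmin,ss = C₀·f/(1−f) ≈ 2.189 × 0.2136/0.7864 ≈ 0.595 μg/mL.

0.6 μg/mL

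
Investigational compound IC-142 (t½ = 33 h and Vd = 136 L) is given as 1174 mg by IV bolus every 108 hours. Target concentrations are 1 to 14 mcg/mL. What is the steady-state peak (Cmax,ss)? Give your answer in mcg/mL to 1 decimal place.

τ/t½ = 108/33 ≈ 3.2727, so fraction remaining f = (1/2)^(108/33) ≈ 0.1035.
Accumulation ratio R = 1/(1 − f) ≈ 1/0.8965 ≈ 1.1154.
Each bolus raises the concentration by D/Vd = 1174/136 ≈ 8.632 mcg/mL.
Steady-state peak Cmax,ss = C₀·R ≈ 8.632 × 1.1154 ≈ 9.628 mcg/mL.
Peak 9.6 mcg/mL vs MTC 14 mcg/mL: below toxic threshold.

9.6 mcg/mL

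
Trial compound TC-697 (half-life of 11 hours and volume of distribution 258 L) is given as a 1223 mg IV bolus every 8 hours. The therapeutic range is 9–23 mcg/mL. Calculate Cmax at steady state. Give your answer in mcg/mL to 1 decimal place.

τ/t½ = 8/11 ≈ 0.72727, so fraction remaining f = (1/2)^(8/11) ≈ 0.6040.
At steady state, accumulation factor R = 1/(1 − e^(−kτ)) ≈ 2.5253.
Single-dose peak C₀ = D/Vd = 1223/258 ≈ 4.740 mcg/mL.
Steady-state peak Cmax,ss = C₀·R ≈ 4.740 × 2.5253 ≈ 11.970 mcg/mL.
Peak 12.0 mcg/mL vs MTC 23 mcg/mL: below toxic threshold.

12.0 mcg/mL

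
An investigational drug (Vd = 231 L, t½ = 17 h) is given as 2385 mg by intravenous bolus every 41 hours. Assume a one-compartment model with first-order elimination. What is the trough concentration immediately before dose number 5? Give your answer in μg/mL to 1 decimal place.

2.4 μg/mL

f = (1/2)^(τ/t½) = (1/2)^(41/17) ≈ 0.1879.
C₀ = D/Vd = 2385/231 ≈ 10.325 μg/mL.
Before the 5th dose, 4 doses have been given. Superposition: Cmin = C₀·(f + f² + … + f^4).
≈ 10.325 × (0.1879 + 0.0353 + 0.0066 + 0.0012) ≈ 10.325 × 0.2310 ≈ 2.385 μg/mL.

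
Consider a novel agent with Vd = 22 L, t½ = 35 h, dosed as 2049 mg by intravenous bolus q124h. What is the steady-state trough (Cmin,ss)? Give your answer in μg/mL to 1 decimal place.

Over one 124-h interval, 124/35 ≈ 3.5429 half-lives elapse, leaving f ≈ 0.0858 of each dose.
Single-dose peak C₀ = D/Vd = 2049/22 ≈ 93.136 μg/mL.
Steady-state trough Cmin,ss = C₀·f/(1−f) ≈ 93.136 × 0.0858/0.9142 ≈ 8.741 μg/mL.

8.7 μg/mL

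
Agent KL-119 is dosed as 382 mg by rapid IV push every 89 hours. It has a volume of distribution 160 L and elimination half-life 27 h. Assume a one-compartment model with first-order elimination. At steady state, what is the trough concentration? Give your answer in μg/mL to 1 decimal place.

Over one 89-h interval, 89/27 ≈ 3.2963 half-lives elapse, leaving f ≈ 0.1018 of each dose.
At steady state, accumulation factor R = 1/(1 − e^(−kτ)) ≈ 1.1133.
Single-dose peak C₀ = D/Vd = 382/160 ≈ 2.388 μg/mL.
Cmax,ss = C₀/(1 − f) ≈ 2.388/0.8982 ≈ 2.659 μg/mL.
Steady-state trough Cmin,ss = Cmax,ss·f ≈ 2.659 × 0.1018 ≈ 0.271 μg/mL.

0.3 μg/mL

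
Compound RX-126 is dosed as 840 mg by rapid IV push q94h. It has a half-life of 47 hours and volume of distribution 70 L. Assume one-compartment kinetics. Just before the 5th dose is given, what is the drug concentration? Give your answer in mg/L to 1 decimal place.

f = (1/2)^(τ/t½) = (1/2)^(94/47) ≈ 0.2500.
C₀ = D/Vd = 840/70 ≈ 12.000 mg/L.
Before the 5th dose, 4 doses have been given. Superposition: Cmin = C₀·(f + f² + … + f^4).
≈ 12.000 × (0.2500 + 0.0625 + 0.0156 + 0.0039) ≈ 12.000 × 0.3320 ≈ 3.984 mg/L.

4.0 mg/L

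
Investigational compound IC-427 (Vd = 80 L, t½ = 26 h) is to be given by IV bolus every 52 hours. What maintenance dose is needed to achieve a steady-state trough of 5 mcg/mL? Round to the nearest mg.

1200 mg

τ/t½ = 52/26 ≈ 2, so f = (1/2)^(52/26) ≈ 0.250000.
Cmin,ss = (D/Vd)·f/(1−f), so D = Cmin,ss·Vd·(1−f)/f.
D = 5 × 80 × (1−f)/f ≈ 5 × 80 × 3.00000 ≈ 1200.00 mg.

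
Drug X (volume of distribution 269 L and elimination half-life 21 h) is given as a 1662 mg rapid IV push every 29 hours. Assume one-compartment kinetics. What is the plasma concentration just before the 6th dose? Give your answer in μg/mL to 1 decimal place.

f = (1/2)^(τ/t½) = (1/2)^(29/21) ≈ 0.3840.
C₀ = D/Vd = 1662/269 ≈ 6.178 μg/mL.
Before the 6th dose, 5 doses have been given. Superposition: Cmin = C₀·(f + f² + … + f^5).
≈ 6.178 × (0.3840 + 0.1475 + 0.0566 + 0.0217 + 0.0083) ≈ 6.178 × 0.6181 ≈ 3.819 μg/mL.

3.8 μg/mL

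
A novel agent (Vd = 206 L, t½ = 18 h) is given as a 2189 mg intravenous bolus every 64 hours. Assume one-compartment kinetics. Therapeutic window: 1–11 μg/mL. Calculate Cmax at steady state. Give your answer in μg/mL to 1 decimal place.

τ/t½ = 64/18 ≈ 3.5556, so fraction remaining f = (1/2)^(64/18) ≈ 0.0850.
Accumulation ratio R = 1/(1 − f) ≈ 1/0.9150 ≈ 1.0929.
Each bolus raises the concentration by D/Vd = 2189/206 ≈ 10.626 μg/mL.
Steady-state peak Cmax,ss = C₀·R ≈ 10.626 × 1.0929 ≈ 11.613 μg/mL.
Peak 11.6 μg/mL vs MTC 11 μg/mL: exceeds toxic threshold.

11.6 μg/mL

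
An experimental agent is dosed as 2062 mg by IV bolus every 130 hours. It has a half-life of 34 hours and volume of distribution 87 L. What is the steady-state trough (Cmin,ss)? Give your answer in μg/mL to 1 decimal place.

1.8 μg/mL

k = ln2/t½ = ln2/34 ≈ 0.020387 h⁻¹; fraction remaining f = e^(−kτ) = e^(−0.020387×130) ≈ 0.0706.
At steady state, accumulation factor R = 1/(1 − e^(−kτ)) ≈ 1.0760.
Single-dose peak C₀ = D/Vd = 2062/87 ≈ 23.701 μg/mL.
Steady-state peak Cmax,ss = C₀·R ≈ 23.701 × 1.0760 ≈ 25.502 μg/mL.
One interval later, Cmin,ss = Cmax,ss·e^(−kτ) ≈ 25.502 × 0.0706 ≈ 1.800 μg/mL.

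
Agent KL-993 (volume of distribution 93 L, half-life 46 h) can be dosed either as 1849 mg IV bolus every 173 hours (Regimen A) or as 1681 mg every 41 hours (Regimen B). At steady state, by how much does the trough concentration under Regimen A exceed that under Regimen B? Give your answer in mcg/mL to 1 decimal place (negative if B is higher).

-19.6 mcg/mL

Regimen A: f = (1/2)^(173/46) ≈ 0.0738; Cmin,ss = (1849/93)·f/(1−f) ≈ 1.584 mcg/mL.
Regimen B: f = (1/2)^(41/46) ≈ 0.5391; Cmin,ss = (1681/93)·f/(1−f) ≈ 21.142 mcg/mL.
Difference ≈ 1.584 − 21.142 ≈ -19.558 mcg/mL.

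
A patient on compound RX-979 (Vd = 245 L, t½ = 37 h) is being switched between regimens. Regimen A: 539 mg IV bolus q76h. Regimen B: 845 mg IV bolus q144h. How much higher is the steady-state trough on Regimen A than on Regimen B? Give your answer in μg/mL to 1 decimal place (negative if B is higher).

0.4 μg/mL

Regimen A: f = (1/2)^(76/37) ≈ 0.2408; Cmin,ss = (539/245)·f/(1−f) ≈ 0.698 μg/mL.
Regimen B: f = (1/2)^(144/37) ≈ 0.0674; Cmin,ss = (845/245)·f/(1−f) ≈ 0.249 μg/mL.
Difference ≈ 0.698 − 0.249 ≈ 0.449 μg/mL.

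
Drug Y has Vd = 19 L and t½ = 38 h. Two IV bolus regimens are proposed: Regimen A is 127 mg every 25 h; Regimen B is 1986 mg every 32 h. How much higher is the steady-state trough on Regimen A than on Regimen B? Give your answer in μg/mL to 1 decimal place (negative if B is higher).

Regimen A: f = (1/2)^(25/38) ≈ 0.6338; Cmin,ss = (127/19)·f/(1−f) ≈ 11.569 μg/mL.
Regimen B: f = (1/2)^(32/38) ≈ 0.5578; Cmin,ss = (1986/19)·f/(1−f) ≈ 131.852 μg/mL.
Difference ≈ 11.569 − 131.852 ≈ -120.283 μg/mL.

-120.3 μg/mL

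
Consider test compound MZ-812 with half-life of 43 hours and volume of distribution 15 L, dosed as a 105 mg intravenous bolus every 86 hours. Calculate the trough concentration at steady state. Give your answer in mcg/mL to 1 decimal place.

The dosing interval is 2 half-lives, so f = 2^(−2) = 0.25.
At steady state, R = 1/(1 − 0.25) = 4/3.
Single-dose peak C₀ = D/Vd = 105/15 = 7 mcg/mL.
Steady-state peak Cmax,ss = C₀·R = 7 × 4/3 ≈ 9.333 mcg/mL.
Steady-state trough Cmin,ss = Cmax,ss·f ≈ 9.333 × 0.25 ≈ 2.333 mcg/mL.

2.3 mcg/mL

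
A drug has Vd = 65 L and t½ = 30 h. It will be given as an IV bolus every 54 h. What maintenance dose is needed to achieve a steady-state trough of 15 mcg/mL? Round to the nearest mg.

2420 mg

τ/t½ = 54/30 ≈ 1.8, so f = (1/2)^(54/30) ≈ 0.287175.
Cmin,ss = (D/Vd)·f/(1−f), so D = Cmin,ss·Vd·(1−f)/f.
D = 15 × 65 × (1−f)/f ≈ 15 × 65 × 2.48220 ≈ 2420.14 mg.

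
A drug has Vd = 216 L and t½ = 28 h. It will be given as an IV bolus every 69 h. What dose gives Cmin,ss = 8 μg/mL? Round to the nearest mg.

τ/t½ = 69/28 ≈ 2.4643, so f = (1/2)^(69/28) ≈ 0.181207.
Cmin,ss = (D/Vd)·f/(1−f), so D = Cmin,ss·Vd·(1−f)/f.
D = 8 × 216 × (1−f)/f ≈ 8 × 216 × 4.51855 ≈ 7808.05 mg.

7808 mg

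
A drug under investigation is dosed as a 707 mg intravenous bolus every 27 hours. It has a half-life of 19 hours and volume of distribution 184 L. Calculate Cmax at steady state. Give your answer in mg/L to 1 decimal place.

τ/t½ = 27/19 ≈ 1.4211, so fraction remaining f = (1/2)^(27/19) ≈ 0.3734.
Accumulation ratio R = 1/(1 − f) ≈ 1/0.6266 ≈ 1.5959.
Single-dose peak C₀ = D/Vd = 707/184 ≈ 3.842 mg/L.
Steady-state peak Cmax,ss = C₀·R ≈ 3.842 × 1.5959 ≈ 6.131 mg/L.

6.1 mg/L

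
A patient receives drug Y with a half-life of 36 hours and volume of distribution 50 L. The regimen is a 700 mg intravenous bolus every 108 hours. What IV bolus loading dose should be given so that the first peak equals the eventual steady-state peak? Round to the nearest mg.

800 mg

f = (1/2)^(108/36) ≈ 0.125000; accumulation ratio R = 1/(1−f) ≈ 1.14286.
Loading dose to hit Cmax,ss on first dose: D_load = D_maint·R ≈ 700 × 1.14286 ≈ 800.00 mg.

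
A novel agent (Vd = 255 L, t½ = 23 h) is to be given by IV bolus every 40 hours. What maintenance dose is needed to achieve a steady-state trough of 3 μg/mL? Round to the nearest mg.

1789 mg

τ/t½ = 40/23 ≈ 1.7391, so f = (1/2)^(40/23) ≈ 0.299550.
Cmin,ss = (D/Vd)·f/(1−f), so D = Cmin,ss·Vd·(1−f)/f.
D = 3 × 255 × (1−f)/f ≈ 3 × 255 × 2.33834 ≈ 1788.83 mg.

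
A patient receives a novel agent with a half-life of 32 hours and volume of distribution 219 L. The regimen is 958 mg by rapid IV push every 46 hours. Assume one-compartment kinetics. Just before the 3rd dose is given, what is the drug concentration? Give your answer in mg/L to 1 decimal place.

f = (1/2)^(τ/t½) = (1/2)^(46/32) ≈ 0.3692.
C₀ = D/Vd = 958/219 ≈ 4.374 mg/L.
Before the 3rd dose, 2 doses have been given. Superposition: Cmin = C₀·(f + f²).
≈ 4.374 × (0.3692 + 0.1363) ≈ 4.374 × 0.5055 ≈ 2.211 mg/L.

2.2 mg/L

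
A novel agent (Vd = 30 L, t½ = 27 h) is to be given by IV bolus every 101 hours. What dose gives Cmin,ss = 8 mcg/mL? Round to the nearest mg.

2968 mg

τ/t½ = 101/27 ≈ 3.7407, so f = (1/2)^(101/27) ≈ 0.074804.
Cmin,ss = (D/Vd)·f/(1−f), so D = Cmin,ss·Vd·(1−f)/f.
D = 8 × 30 × (1−f)/f ≈ 8 × 30 × 12.36827 ≈ 2968.38 mg.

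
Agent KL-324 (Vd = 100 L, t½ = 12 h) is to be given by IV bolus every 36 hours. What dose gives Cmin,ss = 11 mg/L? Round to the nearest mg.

7700 mg

τ/t½ = 36/12 ≈ 3, so f = (1/2)^(36/12) ≈ 0.125000.
Cmin,ss = (D/Vd)·f/(1−f), so D = Cmin,ss·Vd·(1−f)/f.
D = 11 × 100 × (1−f)/f ≈ 11 × 100 × 7.00000 ≈ 7700.00 mg.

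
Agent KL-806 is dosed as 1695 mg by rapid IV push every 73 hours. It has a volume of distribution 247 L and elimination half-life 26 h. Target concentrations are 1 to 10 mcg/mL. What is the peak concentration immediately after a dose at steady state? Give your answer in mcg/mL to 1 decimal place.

8.0 mcg/mL

k = ln2/t½ = ln2/26 ≈ 0.026660 h⁻¹; fraction remaining f = e^(−kτ) = e^(−0.026660×73) ≈ 0.1428.
At steady state, accumulation factor R = 1/(1 − e^(−kτ)) ≈ 1.1666.
Each bolus raises the concentration by D/Vd = 1695/247 ≈ 6.862 mcg/mL.
Steady-state peak Cmax,ss = C₀·R ≈ 6.862 × 1.1666 ≈ 8.005 mcg/mL.
Peak 8.0 mcg/mL vs MTC 10 mcg/mL: below toxic threshold.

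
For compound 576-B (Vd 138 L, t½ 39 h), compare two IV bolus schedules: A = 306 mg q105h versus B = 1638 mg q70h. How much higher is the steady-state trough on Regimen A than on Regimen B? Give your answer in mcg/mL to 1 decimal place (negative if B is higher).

-4.4 mcg/mL

Regimen A: f = (1/2)^(105/39) ≈ 0.1547; Cmin,ss = (306/138)·f/(1−f) ≈ 0.406 mcg/mL.
Regimen B: f = (1/2)^(70/39) ≈ 0.2882; Cmin,ss = (1638/138)·f/(1−f) ≈ 4.806 mcg/mL.
Difference ≈ 0.406 − 4.806 ≈ -4.400 mcg/mL.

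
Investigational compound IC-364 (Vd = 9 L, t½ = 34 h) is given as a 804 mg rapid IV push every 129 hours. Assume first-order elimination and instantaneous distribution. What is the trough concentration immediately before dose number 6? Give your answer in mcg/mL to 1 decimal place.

f = (1/2)^(τ/t½) = (1/2)^(129/34) ≈ 0.0721.
C₀ = D/Vd = 804/9 ≈ 89.333 mcg/mL.
Before the 6th dose, 5 doses have been given. Superposition: Cmin = C₀·(f + f² + … + f^5).
≈ 89.333 × (0.0721 + 0.0052 + 0.0004 + 0.0000 + 0.0000) ≈ 89.333 × 0.0777 ≈ 6.941 mcg/mL.

6.9 mcg/mL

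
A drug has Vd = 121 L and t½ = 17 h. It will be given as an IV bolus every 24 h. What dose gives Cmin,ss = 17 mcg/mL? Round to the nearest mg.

τ/t½ = 24/17 ≈ 1.4118, so f = (1/2)^(24/17) ≈ 0.375852.
Cmin,ss = (D/Vd)·f/(1−f), so D = Cmin,ss·Vd·(1−f)/f.
D = 17 × 121 × (1−f)/f ≈ 17 × 121 × 1.66062 ≈ 3415.90 mg.

3416 mg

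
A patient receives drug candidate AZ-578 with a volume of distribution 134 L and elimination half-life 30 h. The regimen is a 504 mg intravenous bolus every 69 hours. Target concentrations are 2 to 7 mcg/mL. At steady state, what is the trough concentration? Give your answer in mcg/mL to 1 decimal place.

1.0 mcg/mL

Over one 69-h interval, 69/30 ≈ 2.3 half-lives elapse, leaving f ≈ 0.2031 of each dose.
At steady state, accumulation factor R = 1/(1 − e^(−kτ)) ≈ 1.2549.
Single-dose peak C₀ = D/Vd = 504/134 ≈ 3.761 mcg/mL.
Steady-state peak Cmax,ss = C₀·R ≈ 3.761 × 1.2549 ≈ 4.720 mcg/mL.
Steady-state trough Cmin,ss = Cmax,ss·f ≈ 4.720 × 0.2031 ≈ 0.959 mcg/mL.
Trough 1.0 mcg/mL vs MEC 2 mcg/mL: subtherapeutic.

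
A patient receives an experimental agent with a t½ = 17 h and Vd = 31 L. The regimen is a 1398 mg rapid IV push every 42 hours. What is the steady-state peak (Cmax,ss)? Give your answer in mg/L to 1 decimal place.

55.0 mg/L

k = ln2/t½ = ln2/17 ≈ 0.040773 h⁻¹; fraction remaining f = e^(−kτ) = e^(−0.040773×42) ≈ 0.1804.
At steady state, accumulation factor R = 1/(1 − e^(−kτ)) ≈ 1.2201.
Single-dose peak C₀ = D/Vd = 1398/31 ≈ 45.097 mg/L.
Steady-state peak Cmax,ss = C₀·R ≈ 45.097 × 1.2201 ≈ 55.023 mg/L.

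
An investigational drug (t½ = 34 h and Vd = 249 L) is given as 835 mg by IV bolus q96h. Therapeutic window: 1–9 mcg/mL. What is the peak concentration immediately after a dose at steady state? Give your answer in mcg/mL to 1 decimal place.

τ/t½ = 96/34 ≈ 2.8235, so fraction remaining f = (1/2)^(96/34) ≈ 0.1413.
At steady state, accumulation factor R = 1/(1 − e^(−kτ)) ≈ 1.1646.
Each bolus raises the concentration by D/Vd = 835/249 ≈ 3.353 mcg/mL.
Steady-state peak Cmax,ss = C₀·R ≈ 3.353 × 1.1646 ≈ 3.905 mcg/mL.
Peak 3.9 mcg/mL vs MTC 9 mcg/mL: below toxic threshold.

3.9 mcg/mL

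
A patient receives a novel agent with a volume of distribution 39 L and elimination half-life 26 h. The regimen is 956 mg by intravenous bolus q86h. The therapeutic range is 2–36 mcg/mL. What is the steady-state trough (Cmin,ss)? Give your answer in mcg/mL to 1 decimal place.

Over one 86-h interval, 86/26 ≈ 3.3077 half-lives elapse, leaving f ≈ 0.1010 of each dose.
At steady state, accumulation factor R = 1/(1 − e^(−kτ)) ≈ 1.1123.
Single-dose peak C₀ = D/Vd = 956/39 ≈ 24.513 mcg/mL.
Steady-state peak Cmax,ss = C₀·R ≈ 24.513 × 1.1123 ≈ 27.266 mcg/mL.
One interval later, Cmin,ss = Cmax,ss·e^(−kτ) ≈ 27.266 × 0.1010 ≈ 2.754 mcg/mL.
Trough 2.8 mcg/mL vs MEC 2 mcg/mL: adequate.

2.8 mcg/mL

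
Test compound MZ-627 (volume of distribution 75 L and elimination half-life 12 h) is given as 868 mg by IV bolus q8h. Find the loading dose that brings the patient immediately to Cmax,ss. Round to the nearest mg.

2346 mg

f = (1/2)^(8/12) ≈ 0.629961; accumulation ratio R = 1/(1−f) ≈ 2.70242.
Loading dose to hit Cmax,ss on first dose: D_load = D_maint·R ≈ 868 × 2.70242 ≈ 2345.70 mg.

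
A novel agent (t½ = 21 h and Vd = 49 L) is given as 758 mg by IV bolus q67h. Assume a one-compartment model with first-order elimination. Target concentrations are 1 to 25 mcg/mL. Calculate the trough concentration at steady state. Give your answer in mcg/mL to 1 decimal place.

τ/t½ = 67/21 ≈ 3.1905, so fraction remaining f = (1/2)^(67/21) ≈ 0.1095.
Accumulation ratio R = 1/(1 − f) ≈ 1/0.8905 ≈ 1.1230.
Single-dose peak C₀ = D/Vd = 758/49 ≈ 15.469 mcg/mL.
Steady-state peak Cmax,ss = C₀·R ≈ 15.469 × 1.1230 ≈ 17.372 mcg/mL.
Steady-state trough Cmin,ss = Cmax,ss·f ≈ 17.372 × 0.1095 ≈ 1.902 mcg/mL.
Trough 1.9 mcg/mL vs MEC 1 mcg/mL: adequate.

1.9 mcg/mL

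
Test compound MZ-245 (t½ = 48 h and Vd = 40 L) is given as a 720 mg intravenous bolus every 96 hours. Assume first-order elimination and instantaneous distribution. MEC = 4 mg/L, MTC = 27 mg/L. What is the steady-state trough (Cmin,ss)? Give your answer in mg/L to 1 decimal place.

The dosing interval is 2 half-lives, so f = 2^(−2) = 0.25.
Accumulation ratio R = 1/(1 − f) = 1/0.75 = 4/3.
Single-dose peak C₀ = D/Vd = 720/40 = 18 mg/L.
Steady-state peak Cmax,ss = C₀·R = 18 × 4/3 ≈ 24.000 mg/L.
Steady-state trough Cmin,ss = Cmax,ss·f ≈ 24.000 × 0.25 ≈ 6.000 mg/L.
Trough 6.0 mg/L vs MEC 4 mg/L: adequate.

6.0 mg/L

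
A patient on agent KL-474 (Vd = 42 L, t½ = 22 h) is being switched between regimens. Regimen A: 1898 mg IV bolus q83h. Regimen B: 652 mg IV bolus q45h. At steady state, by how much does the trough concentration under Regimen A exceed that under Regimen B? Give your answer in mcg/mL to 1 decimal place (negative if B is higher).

-1.4 mcg/mL

Regimen A: f = (1/2)^(83/22) ≈ 0.0732; Cmin,ss = (1898/42)·f/(1−f) ≈ 3.569 mcg/mL.
Regimen B: f = (1/2)^(45/22) ≈ 0.2422; Cmin,ss = (652/42)·f/(1−f) ≈ 4.962 mcg/mL.
Difference ≈ 3.569 − 4.962 ≈ -1.393 mcg/mL.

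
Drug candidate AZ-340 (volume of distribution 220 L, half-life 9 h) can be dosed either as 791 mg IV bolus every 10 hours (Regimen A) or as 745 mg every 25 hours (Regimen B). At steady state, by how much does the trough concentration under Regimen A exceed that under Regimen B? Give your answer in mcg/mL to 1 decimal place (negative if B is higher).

2.5 mcg/mL

Regimen A: f = (1/2)^(10/9) ≈ 0.4629; Cmin,ss = (791/220)·f/(1−f) ≈ 3.099 mcg/mL.
Regimen B: f = (1/2)^(25/9) ≈ 0.1458; Cmin,ss = (745/220)·f/(1−f) ≈ 0.578 mcg/mL.
Difference ≈ 3.099 − 0.578 ≈ 2.521 mcg/mL.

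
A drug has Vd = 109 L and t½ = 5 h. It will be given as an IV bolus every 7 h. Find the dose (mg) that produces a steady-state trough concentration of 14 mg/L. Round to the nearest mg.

2501 mg

τ/t½ = 7/5 ≈ 1.4, so f = (1/2)^(7/5) ≈ 0.378929.
Cmin,ss = (D/Vd)·f/(1−f), so D = Cmin,ss·Vd·(1−f)/f.
D = 14 × 109 × (1−f)/f ≈ 14 × 109 × 1.63902 ≈ 2501.14 mg.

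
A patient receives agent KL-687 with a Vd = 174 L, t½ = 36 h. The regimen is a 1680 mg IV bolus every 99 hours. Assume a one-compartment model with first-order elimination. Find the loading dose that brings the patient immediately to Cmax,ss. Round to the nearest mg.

f = (1/2)^(99/36) ≈ 0.148651; accumulation ratio R = 1/(1−f) ≈ 1.17461.
Loading dose to hit Cmax,ss on first dose: D_load = D_maint·R ≈ 1680 × 1.17461 ≈ 1973.34 mg.

1973 mg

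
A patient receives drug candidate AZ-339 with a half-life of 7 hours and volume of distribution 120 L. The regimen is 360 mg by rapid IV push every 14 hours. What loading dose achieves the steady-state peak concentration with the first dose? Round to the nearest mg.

480 mg

f = (1/2)^(14/7) ≈ 0.250000; accumulation ratio R = 1/(1−f) ≈ 1.33333.
Loading dose to hit Cmax,ss on first dose: D_load = D_maint·R ≈ 360 × 1.33333 ≈ 480.00 mg.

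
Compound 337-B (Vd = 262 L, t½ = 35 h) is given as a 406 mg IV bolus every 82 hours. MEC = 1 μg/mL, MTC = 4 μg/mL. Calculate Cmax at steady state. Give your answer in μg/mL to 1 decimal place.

k = ln2/t½ = ln2/35 ≈ 0.019804 h⁻¹; fraction remaining f = e^(−kτ) = e^(−0.019804×82) ≈ 0.1971.
At steady state, accumulation factor R = 1/(1 − e^(−kτ)) ≈ 1.2455.
Single-dose peak C₀ = D/Vd = 406/262 ≈ 1.550 μg/mL.
Steady-state peak Cmax,ss = C₀·R ≈ 1.550 × 1.2455 ≈ 1.931 μg/mL.
Peak 1.9 μg/mL vs MTC 4 μg/mL: below toxic threshold.

1.9 μg/mL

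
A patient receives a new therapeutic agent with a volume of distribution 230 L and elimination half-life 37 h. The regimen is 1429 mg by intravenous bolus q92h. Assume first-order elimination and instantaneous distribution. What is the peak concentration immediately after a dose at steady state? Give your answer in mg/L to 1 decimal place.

Over one 92-h interval, 92/37 ≈ 2.4865 half-lives elapse, leaving f ≈ 0.1784 of each dose.
At steady state, accumulation factor R = 1/(1 − e^(−kτ)) ≈ 1.2171.
Each bolus raises the concentration by D/Vd = 1429/230 ≈ 6.213 mg/L.
Steady-state peak Cmax,ss = C₀·R ≈ 6.213 × 1.2171 ≈ 7.562 mg/L.

7.6 mg/L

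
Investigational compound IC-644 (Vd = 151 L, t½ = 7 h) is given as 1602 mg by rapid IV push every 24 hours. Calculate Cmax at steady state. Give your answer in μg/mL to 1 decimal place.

11.7 μg/mL

τ/t½ = 24/7 ≈ 3.4286, so fraction remaining f = (1/2)^(24/7) ≈ 0.0929.
Accumulation ratio R = 1/(1 − f) ≈ 1/0.9071 ≈ 1.1024.
Each bolus raises the concentration by D/Vd = 1602/151 ≈ 10.609 μg/mL.
Steady-state peak Cmax,ss = C₀·R ≈ 10.609 × 1.1024 ≈ 11.695 μg/mL.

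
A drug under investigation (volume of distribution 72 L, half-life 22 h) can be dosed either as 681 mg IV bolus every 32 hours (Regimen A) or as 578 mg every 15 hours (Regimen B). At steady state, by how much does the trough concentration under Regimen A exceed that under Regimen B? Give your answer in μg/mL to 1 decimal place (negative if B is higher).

-7.9 μg/mL

Regimen A: f = (1/2)^(32/22) ≈ 0.3649; Cmin,ss = (681/72)·f/(1−f) ≈ 5.434 μg/mL.
Regimen B: f = (1/2)^(15/22) ≈ 0.6234; Cmin,ss = (578/72)·f/(1−f) ≈ 13.289 μg/mL.
Difference ≈ 5.434 − 13.289 ≈ -7.855 μg/mL.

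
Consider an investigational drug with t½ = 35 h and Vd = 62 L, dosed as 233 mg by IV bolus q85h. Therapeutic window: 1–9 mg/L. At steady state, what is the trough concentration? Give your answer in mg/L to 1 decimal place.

0.9 mg/L

Over one 85-h interval, 85/35 ≈ 2.4286 half-lives elapse, leaving f ≈ 0.1857 of each dose.
Each bolus raises the concentration by D/Vd = 233/62 ≈ 3.758 mg/L.
Steady-state trough Cmin,ss = C₀·f/(1−f) ≈ 3.758 × 0.1857/0.8143 ≈ 0.857 mg/L.
Trough 0.9 mg/L vs MEC 1 mg/L: subtherapeutic.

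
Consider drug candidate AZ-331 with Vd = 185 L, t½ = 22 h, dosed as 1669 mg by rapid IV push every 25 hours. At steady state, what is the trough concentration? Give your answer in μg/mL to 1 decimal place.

7.5 μg/mL

τ/t½ = 25/22 ≈ 1.1364, so fraction remaining f = (1/2)^(25/22) ≈ 0.4549.
Each bolus raises the concentration by D/Vd = 1669/185 ≈ 9.022 μg/mL.
Steady-state trough Cmin,ss = C₀·f/(1−f) ≈ 9.022 × 0.4549/0.5451 ≈ 7.529 μg/mL.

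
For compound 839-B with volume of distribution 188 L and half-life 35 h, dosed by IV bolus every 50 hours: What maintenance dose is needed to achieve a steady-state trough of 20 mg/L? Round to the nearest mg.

6361 mg

τ/t½ = 50/35 ≈ 1.4286, so f = (1/2)^(50/35) ≈ 0.371499.
Cmin,ss = (D/Vd)·f/(1−f), so D = Cmin,ss·Vd·(1−f)/f.
D = 20 × 188 × (1−f)/f ≈ 20 × 188 × 1.69180 ≈ 6361.17 mg.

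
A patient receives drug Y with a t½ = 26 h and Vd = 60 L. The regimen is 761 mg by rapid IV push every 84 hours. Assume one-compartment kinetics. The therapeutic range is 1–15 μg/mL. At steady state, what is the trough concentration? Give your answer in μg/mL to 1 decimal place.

τ/t½ = 84/26 ≈ 3.2308, so fraction remaining f = (1/2)^(84/26) ≈ 0.1065.
At steady state, accumulation factor R = 1/(1 − e^(−kτ)) ≈ 1.1192.
Each bolus raises the concentration by D/Vd = 761/60 ≈ 12.683 μg/mL.
Steady-state peak Cmax,ss = C₀·R ≈ 12.683 × 1.1192 ≈ 14.195 μg/mL.
One interval later, Cmin,ss = Cmax,ss·e^(−kτ) ≈ 14.195 × 0.1065 ≈ 1.512 μg/mL.
Trough 1.5 μg/mL vs MEC 1 μg/mL: adequate.

1.5 μg/mL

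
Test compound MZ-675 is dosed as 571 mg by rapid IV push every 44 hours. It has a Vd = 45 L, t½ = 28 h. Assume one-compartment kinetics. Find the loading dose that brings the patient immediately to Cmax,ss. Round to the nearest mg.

861 mg

f = (1/2)^(44/28) ≈ 0.336475; accumulation ratio R = 1/(1−f) ≈ 1.50710.
Loading dose to hit Cmax,ss on first dose: D_load = D_maint·R ≈ 571 × 1.50710 ≈ 860.55 mg.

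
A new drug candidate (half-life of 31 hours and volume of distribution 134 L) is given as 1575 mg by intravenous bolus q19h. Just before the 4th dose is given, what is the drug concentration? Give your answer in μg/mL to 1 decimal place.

16.0 μg/mL

f = (1/2)^(τ/t½) = (1/2)^(19/31) ≈ 0.6539.
C₀ = D/Vd = 1575/134 ≈ 11.754 μg/mL.
Before the 4th dose, 3 doses have been given. Superposition: Cmin = C₀·(f + f² + … + f^3).
≈ 11.754 × (0.6539 + 0.4276 + 0.2796) ≈ 11.754 × 1.3611 ≈ 15.998 μg/mL.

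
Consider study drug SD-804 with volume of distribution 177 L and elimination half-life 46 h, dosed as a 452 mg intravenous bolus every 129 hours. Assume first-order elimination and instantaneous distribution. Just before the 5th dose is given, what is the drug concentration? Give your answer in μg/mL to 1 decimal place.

0.4 μg/mL

f = (1/2)^(τ/t½) = (1/2)^(129/46) ≈ 0.1432.
C₀ = D/Vd = 452/177 ≈ 2.554 μg/mL.
Before the 5th dose, 4 doses have been given. Superposition: Cmin = C₀·(f + f² + … + f^4).
≈ 2.554 × (0.1432 + 0.0205 + 0.0029 + 0.0004) ≈ 2.554 × 0.1670 ≈ 0.427 μg/mL.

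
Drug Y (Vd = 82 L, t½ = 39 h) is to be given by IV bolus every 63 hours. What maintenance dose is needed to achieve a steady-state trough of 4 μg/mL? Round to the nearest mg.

τ/t½ = 63/39 ≈ 1.6154, so f = (1/2)^(63/39) ≈ 0.326378.
Cmin,ss = (D/Vd)·f/(1−f), so D = Cmin,ss·Vd·(1−f)/f.
D = 4 × 82 × (1−f)/f ≈ 4 × 82 × 2.06393 ≈ 676.97 mg.

677 mg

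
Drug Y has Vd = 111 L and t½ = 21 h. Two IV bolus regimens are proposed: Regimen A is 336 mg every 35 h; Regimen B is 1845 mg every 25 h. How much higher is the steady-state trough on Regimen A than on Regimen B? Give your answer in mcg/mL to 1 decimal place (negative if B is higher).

Regimen A: f = (1/2)^(35/21) ≈ 0.3150; Cmin,ss = (336/111)·f/(1−f) ≈ 1.392 mcg/mL.
Regimen B: f = (1/2)^(25/21) ≈ 0.4382; Cmin,ss = (1845/111)·f/(1−f) ≈ 12.965 mcg/mL.
Difference ≈ 1.392 − 12.965 ≈ -11.573 mcg/mL.

-11.6 mcg/mL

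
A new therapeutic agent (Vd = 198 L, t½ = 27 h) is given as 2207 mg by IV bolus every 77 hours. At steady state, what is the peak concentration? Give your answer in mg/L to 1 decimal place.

τ/t½ = 77/27 ≈ 2.8519, so fraction remaining f = (1/2)^(77/27) ≈ 0.1385.
At steady state, accumulation factor R = 1/(1 − e^(−kτ)) ≈ 1.1608.
Single-dose peak C₀ = D/Vd = 2207/198 ≈ 11.146 mg/L.
Steady-state peak Cmax,ss = C₀·R ≈ 11.146 × 1.1608 ≈ 12.938 mg/L.

12.9 mg/L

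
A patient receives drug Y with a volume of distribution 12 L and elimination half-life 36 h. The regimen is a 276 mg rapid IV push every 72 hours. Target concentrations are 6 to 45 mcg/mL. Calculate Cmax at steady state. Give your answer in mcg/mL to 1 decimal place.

30.7 mcg/mL

τ = 72 h = 2 half-lives, so f = (1/2)^2 = 0.25.
Accumulation ratio R = 1/(1 − f) = 1/0.75 = 4/3.
Single-dose peak C₀ = D/Vd = 276/12 = 23 mcg/mL.
Steady-state peak Cmax,ss = C₀·R = 23 × 4/3 ≈ 30.667 mcg/mL.
Peak 30.7 mcg/mL vs MTC 45 mcg/mL: below toxic threshold.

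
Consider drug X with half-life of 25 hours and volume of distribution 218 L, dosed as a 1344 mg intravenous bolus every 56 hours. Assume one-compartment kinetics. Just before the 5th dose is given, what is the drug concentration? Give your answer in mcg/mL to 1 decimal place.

1.7 mcg/mL

f = (1/2)^(τ/t½) = (1/2)^(56/25) ≈ 0.2117.
C₀ = D/Vd = 1344/218 ≈ 6.165 mcg/mL.
Before the 5th dose, 4 doses have been given. Superposition: Cmin = C₀·(f + f² + … + f^4).
≈ 6.165 × (0.2117 + 0.0448 + 0.0095 + 0.0020) ≈ 6.165 × 0.2680 ≈ 1.652 mcg/mL.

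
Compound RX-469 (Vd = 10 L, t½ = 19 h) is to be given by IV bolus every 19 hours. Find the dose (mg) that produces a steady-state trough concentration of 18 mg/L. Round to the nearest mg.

τ/t½ = 19/19 ≈ 1, so f = (1/2)^(19/19) ≈ 0.500000.
Cmin,ss = (D/Vd)·f/(1−f), so D = Cmin,ss·Vd·(1−f)/f.
D = 18 × 10 × (1−f)/f ≈ 18 × 10 × 1.00000 ≈ 180.00 mg.

180 mg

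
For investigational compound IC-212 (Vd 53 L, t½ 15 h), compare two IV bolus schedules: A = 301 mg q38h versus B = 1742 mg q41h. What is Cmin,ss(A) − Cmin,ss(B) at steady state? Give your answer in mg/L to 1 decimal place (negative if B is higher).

-4.6 mg/L

Regimen A: f = (1/2)^(38/15) ≈ 0.1727; Cmin,ss = (301/53)·f/(1−f) ≈ 1.186 mg/L.
Regimen B: f = (1/2)^(41/15) ≈ 0.1504; Cmin,ss = (1742/53)·f/(1−f) ≈ 5.818 mg/L.
Difference ≈ 1.186 − 5.818 ≈ -4.632 mg/L.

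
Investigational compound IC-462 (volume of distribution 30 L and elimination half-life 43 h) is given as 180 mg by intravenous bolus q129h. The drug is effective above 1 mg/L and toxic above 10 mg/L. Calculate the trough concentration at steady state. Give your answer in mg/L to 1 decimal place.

τ = 129 h = 3 half-lives, so f = (1/2)^3 = 0.125.
At steady state, R = 1/(1 − 0.125) = 8/7.
Single-dose peak C₀ = D/Vd = 180/30 = 6 mg/L.
Steady-state peak Cmax,ss = C₀·R = 6 × 8/7 ≈ 6.857 mg/L.
Steady-state trough Cmin,ss = Cmax,ss·f ≈ 6.857 × 0.125 ≈ 0.857 mg/L.
Trough 0.9 mg/L vs MEC 1 mg/L: subtherapeutic.

0.9 mg/L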